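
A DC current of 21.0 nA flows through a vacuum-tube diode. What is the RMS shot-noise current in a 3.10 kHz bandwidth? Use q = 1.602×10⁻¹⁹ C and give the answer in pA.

I_n = √(2qI·B)
2qI·B = 2 × 1.602×10⁻¹⁹ × 2.10×10⁻⁸ × 3.10×10³ = 2.09×10⁻²³ A²
I_n = √(2.09×10⁻²³) = 4.57×10⁻¹² A = 4.57 pA

4.57 pA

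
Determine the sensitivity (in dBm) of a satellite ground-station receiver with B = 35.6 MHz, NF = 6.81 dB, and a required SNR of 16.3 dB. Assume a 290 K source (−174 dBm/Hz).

Sensitivity = −174 + 10 log₁₀(B) + NF + SNR_min
= −174 + 75.51 + 6.81 + 16.3
= −75.38 dBm → −75.4 dBm

−75.4 dBm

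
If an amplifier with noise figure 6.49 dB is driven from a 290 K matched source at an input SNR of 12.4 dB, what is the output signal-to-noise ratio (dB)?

5.91 dB

By definition F = SNR_in/SNR_out, so in dB: SNR_out = SNR_in − NF
SNR_out = 12.4 − 6.49 = 5.91 dB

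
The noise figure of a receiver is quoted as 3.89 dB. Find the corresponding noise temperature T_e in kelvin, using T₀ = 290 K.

F = 10^(3.89/10) = 2.44906
T_e = (F − 1)·T₀ = (2.44906 − 1) × 290 = 420 K

420 K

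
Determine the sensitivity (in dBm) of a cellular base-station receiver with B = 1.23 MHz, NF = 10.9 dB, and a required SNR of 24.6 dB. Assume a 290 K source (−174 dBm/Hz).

−77.6 dBm

Sensitivity = −174 + 10 log₁₀(B) + NF + SNR_min
= −174 + 60.9 + 10.9 + 24.6
= −77.6 dBm → −77.6 dBm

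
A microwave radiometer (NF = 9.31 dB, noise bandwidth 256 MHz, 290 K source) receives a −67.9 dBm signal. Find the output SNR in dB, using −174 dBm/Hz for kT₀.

Noise floor: N = −174 + 10 log₁₀(B) + NF
10 log₁₀(2.56×10⁸) = 84.08 dB
N = −174 + 84.08 + 9.31 = −80.61 dBm
SNR = P_sig − N = −67.9 − (−80.61) = 12.71 dB → 12.7 dB

12.7 dB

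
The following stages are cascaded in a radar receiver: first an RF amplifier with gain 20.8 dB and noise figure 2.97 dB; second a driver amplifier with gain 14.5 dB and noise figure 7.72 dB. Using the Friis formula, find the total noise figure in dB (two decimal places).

3.06 dB

Convert to linear (a loss of L dB is a gain of −L dB): F_i = 10^(NF_i/10), G_i = 10^(G_i,dB/10)
  Stage 1: F_1 = 10^(2.97/10) = 1.982, G_1 = 10^(20.8/10) = 120.2
  Stage 2: F_2 = 10^(7.72/10) = 5.916, G_2 = 10^(14.5/10) = 28.18
Friis cascade:
  F = 1.982 + (5.916 − 1)/120.2 = 2.022
NF = 10 log₁₀(2.022) = 3.06 dB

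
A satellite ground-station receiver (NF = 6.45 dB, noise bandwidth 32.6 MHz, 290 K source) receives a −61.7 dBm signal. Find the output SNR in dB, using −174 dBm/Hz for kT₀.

30.7 dB

Noise floor: N = −174 + 10 log₁₀(B) + NF
10 log₁₀(3.26×10⁷) = 75.13 dB
N = −174 + 75.13 + 6.45 = −92.42 dBm
SNR = P_sig − N = −61.7 − (−92.42) = 30.72 dB → 30.7 dB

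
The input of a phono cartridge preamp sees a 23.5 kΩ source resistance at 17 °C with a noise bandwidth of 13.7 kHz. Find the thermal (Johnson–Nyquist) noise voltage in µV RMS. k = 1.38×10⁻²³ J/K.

T = 17 °C + 273.15 = 290.15 K
V_n = √(4kTRB)
4kTRB = 4 × 1.38×10⁻²³ × 290.15 × 2.35×10⁴ × 1.37×10⁴ = 5.16×10⁻¹² V²
V_n = √(5.16×10⁻¹²) = 2.27×10⁻⁶ V = 2.27 µV

2.27 µV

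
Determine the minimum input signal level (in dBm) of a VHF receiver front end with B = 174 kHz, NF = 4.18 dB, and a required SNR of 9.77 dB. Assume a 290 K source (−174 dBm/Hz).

Sensitivity = −174 + 10 log₁₀(B) + NF + SNR_min
= −174 + 52.41 + 4.18 + 9.77
= −107.64 dBm → −107.6 dBm

−107.6 dBm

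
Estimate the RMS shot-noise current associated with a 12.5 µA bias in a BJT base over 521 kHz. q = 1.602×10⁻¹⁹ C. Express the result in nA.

I_n = √(2qI·B)
2qI·B = 2 × 1.602×10⁻¹⁹ × 1.25×10⁻⁵ × 5.21×10⁵ = 2.09×10⁻¹⁸ A²
I_n = √(2.09×10⁻¹⁸) = 1.44×10⁻⁹ A = 1.44 nA

1.44 nA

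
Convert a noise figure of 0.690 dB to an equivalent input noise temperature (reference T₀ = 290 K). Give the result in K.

F = 10^(0.690/10) = 1.1722
T_e = (F − 1)·T₀ = (1.1722 − 1) × 290 = 49.9 K

49.9 K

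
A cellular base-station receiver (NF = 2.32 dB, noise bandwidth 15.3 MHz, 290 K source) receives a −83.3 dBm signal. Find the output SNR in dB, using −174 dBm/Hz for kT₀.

Noise floor: N = −174 + 10 log₁₀(B) + NF
10 log₁₀(1.53×10⁷) = 71.85 dB
N = −174 + 71.85 + 2.32 = −99.83 dBm
SNR = P_sig − N = −83.3 − (−99.83) = 16.53 dB → 16.5 dB

16.5 dB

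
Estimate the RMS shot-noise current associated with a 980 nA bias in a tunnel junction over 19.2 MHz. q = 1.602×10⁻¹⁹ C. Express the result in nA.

I_n = √(2qI·B)
2qI·B = 2 × 1.602×10⁻¹⁹ × 9.80×10⁻⁷ × 1.92×10⁷ = 6.03×10⁻¹⁸ A²
I_n = √(6.03×10⁻¹⁸) = 2.46×10⁻⁹ A = 2.46 nA

2.46 nA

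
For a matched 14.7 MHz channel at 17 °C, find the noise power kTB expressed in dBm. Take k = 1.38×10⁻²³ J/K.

−102.3 dBm

T = 17 °C + 273.15 = 290.15 K
P_n = kTB = 1.38×10⁻²³ × 290.15 × 1.47×10⁷ = 5.89×10⁻¹⁴ W
In dBm: 10 log₁₀(5.89×10⁻¹⁴ / 10⁻³) = −102.3 dBm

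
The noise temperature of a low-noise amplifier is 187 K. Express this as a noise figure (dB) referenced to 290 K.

2.16 dB

F = 1 + T_e/T₀ = 1 + 187/290 = 1.64483
NF = 10 log₁₀(1.64483) = 2.16 dB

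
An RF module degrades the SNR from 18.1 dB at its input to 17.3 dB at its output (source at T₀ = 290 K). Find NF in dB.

0.8 dB

NF (dB) = SNR_in(dB) − SNR_out(dB) when the source is at T₀
NF = 18.1 − 17.3 = 0.8 dB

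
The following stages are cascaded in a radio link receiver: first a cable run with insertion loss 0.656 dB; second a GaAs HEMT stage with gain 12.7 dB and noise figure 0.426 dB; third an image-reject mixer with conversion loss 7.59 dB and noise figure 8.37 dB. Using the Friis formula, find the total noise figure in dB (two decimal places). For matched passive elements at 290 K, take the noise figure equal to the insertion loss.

Convert to linear (a loss of L dB is a gain of −L dB): F_i = 10^(NF_i/10), G_i = 10^(G_i,dB/10)
  Stage 1: F_1 = 10^(0.656/10) = 1.163, G_1 = 10^(−0.656/10) = 0.8598
  Stage 2: F_2 = 10^(0.426/10) = 1.103, G_2 = 10^(12.7/10) = 18.62
  Stage 3: F_3 = 10^(8.37/10) = 6.871, G_3 = 10^(−7.59/10) = 0.1742
Friis cascade:
  F = 1.163 + (1.103 − 1)/0.8598 + (6.871 − 1)/16.01 = 1.650
NF = 10 log₁₀(1.650) = 2.17 dB

2.17 dB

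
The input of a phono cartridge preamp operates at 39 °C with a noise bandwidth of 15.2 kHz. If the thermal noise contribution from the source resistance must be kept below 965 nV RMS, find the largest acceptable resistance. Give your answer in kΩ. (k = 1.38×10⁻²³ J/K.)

3.56 kΩ

T = 39 °C + 273.15 = 312.15 K
Johnson–Nyquist: V_n = √(4kTRB) ⇒ R = V_n² / (4kTB)
4kTB = 4 × 1.38×10⁻²³ × 312.15 × 1.52×10⁴ = 2.62×10⁻¹⁶
R = (9.65×10⁻⁷)² / 2.62×10⁻¹⁶ = 3.56×10³ Ω = 3.56 kΩ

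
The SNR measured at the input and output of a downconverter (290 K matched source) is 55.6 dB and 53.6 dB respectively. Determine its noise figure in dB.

2.0 dB

NF (dB) = SNR_in(dB) − SNR_out(dB) when the source is at T₀
NF = 55.6 − 53.6 = 2.0 dB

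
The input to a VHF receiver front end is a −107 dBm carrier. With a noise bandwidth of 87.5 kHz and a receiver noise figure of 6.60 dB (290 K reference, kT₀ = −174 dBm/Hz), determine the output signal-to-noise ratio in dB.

11.0 dB

Noise floor: N = −174 + 10 log₁₀(B) + NF
10 log₁₀(8.75×10⁴) = 49.42 dB
N = −174 + 49.42 + 6.60 = −117.98 dBm
SNR = P_sig − N = −107 − (−117.98) = 10.98 dB → 11.0 dB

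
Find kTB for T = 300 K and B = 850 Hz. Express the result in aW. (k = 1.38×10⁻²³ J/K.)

P_n = kTB = 1.38×10⁻²³ × 300 × 8.50×10² = 3.52×10⁻¹⁸ W = 3.52 aW

3.52 aW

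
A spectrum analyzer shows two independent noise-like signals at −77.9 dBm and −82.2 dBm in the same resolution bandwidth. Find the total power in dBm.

−76.5 dBm

Convert to linear, add, convert back:
P₁ = 1.62×10⁻¹¹ W, P₂ = 6.03×10⁻¹² W
P_tot = 2.22×10⁻¹¹ W → 10 log₁₀(P_tot / 10⁻³) = −76.5 dBm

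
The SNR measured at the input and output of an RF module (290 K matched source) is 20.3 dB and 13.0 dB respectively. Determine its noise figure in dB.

NF (dB) = SNR_in(dB) − SNR_out(dB) when the source is at T₀
NF = 20.3 − 13.0 = 7.3 dB

7.3 dB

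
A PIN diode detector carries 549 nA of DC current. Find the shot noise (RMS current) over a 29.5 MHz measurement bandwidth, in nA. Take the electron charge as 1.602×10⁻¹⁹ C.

2.28 nA

I_n = √(2qI·B)
2qI·B = 2 × 1.602×10⁻¹⁹ × 5.49×10⁻⁷ × 2.95×10⁷ = 5.19×10⁻¹⁸ A²
I_n = √(5.19×10⁻¹⁸) = 2.28×10⁻⁹ A = 2.28 nA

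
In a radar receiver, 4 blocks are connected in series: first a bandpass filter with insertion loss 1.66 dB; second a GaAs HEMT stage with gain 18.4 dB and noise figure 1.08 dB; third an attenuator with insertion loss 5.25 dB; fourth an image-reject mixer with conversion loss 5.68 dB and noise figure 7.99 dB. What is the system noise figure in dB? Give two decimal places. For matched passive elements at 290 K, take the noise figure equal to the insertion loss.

3.63 dB

Convert to linear (a loss of L dB is a gain of −L dB): F_i = 10^(NF_i/10), G_i = 10^(G_i,dB/10)
  Stage 1: F_1 = 10^(1.66/10) = 1.466, G_1 = 10^(−1.66/10) = 0.6823
  Stage 2: F_2 = 10^(1.08/10) = 1.282, G_2 = 10^(18.4/10) = 69.18
  Stage 3: F_3 = 10^(5.25/10) = 3.350, G_3 = 10^(−5.25/10) = 0.2985
  Stage 4: F_4 = 10^(7.99/10) = 6.295, G_4 = 10^(−5.68/10) = 0.2704
Friis cascade:
  F = 1.466 + (1.282 − 1)/0.6823 + (3.350 − 1)/47.21 + (6.295 − 1)/14.09 = 2.305
NF = 10 log₁₀(2.305) = 3.63 dB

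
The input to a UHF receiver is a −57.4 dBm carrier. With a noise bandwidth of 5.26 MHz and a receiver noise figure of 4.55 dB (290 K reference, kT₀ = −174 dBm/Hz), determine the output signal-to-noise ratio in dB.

Noise floor: N = −174 + 10 log₁₀(B) + NF
10 log₁₀(5.26×10⁶) = 67.21 dB
N = −174 + 67.21 + 4.55 = −102.24 dBm
SNR = P_sig − N = −57.4 − (−102.24) = 44.84 dB → 44.8 dB

44.8 dB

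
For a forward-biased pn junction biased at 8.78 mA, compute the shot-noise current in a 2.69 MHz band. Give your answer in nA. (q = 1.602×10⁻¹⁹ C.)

I_n = √(2qI·B)
2qI·B = 2 × 1.602×10⁻¹⁹ × 8.78×10⁻³ × 2.69×10⁶ = 7.57×10⁻¹⁵ A²
I_n = √(7.57×10⁻¹⁵) = 8.70×10⁻⁸ A = 87.0 nA

87.0 nA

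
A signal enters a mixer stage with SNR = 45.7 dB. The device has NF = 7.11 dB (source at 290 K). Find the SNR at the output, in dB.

38.59 dB

By definition F = SNR_in/SNR_out, so in dB: SNR_out = SNR_in − NF
SNR_out = 45.7 − 7.11 = 38.59 dB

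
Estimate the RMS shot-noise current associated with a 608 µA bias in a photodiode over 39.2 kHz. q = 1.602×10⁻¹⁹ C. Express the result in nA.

I_n = √(2qI·B)
2qI·B = 2 × 1.602×10⁻¹⁹ × 6.08×10⁻⁴ × 3.92×10⁴ = 7.64×10⁻¹⁸ A²
I_n = √(7.64×10⁻¹⁸) = 2.76×10⁻⁹ A = 2.76 nA

2.76 nA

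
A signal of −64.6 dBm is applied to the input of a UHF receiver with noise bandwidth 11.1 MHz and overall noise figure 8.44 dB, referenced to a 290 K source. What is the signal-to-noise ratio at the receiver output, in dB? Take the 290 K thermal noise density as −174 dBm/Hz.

30.5 dB

Noise floor: N = −174 + 10 log₁₀(B) + NF
10 log₁₀(1.11×10⁷) = 70.45 dB
N = −174 + 70.45 + 8.44 = −95.11 dBm
SNR = P_sig − N = −64.6 − (−95.11) = 30.51 dB → 30.5 dB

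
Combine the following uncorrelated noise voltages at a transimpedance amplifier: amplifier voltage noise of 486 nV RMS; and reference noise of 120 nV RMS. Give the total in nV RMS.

501 nV

Uncorrelated sources add in power (mean-square): V_tot = √(ΣV_i²)
V_tot = √[(4.86×10⁻⁷)² + (1.20×10⁻⁷)²] = 5.01×10⁻⁷ V = 501 nV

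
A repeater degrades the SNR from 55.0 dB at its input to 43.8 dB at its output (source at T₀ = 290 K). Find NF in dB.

NF (dB) = SNR_in(dB) − SNR_out(dB) when the source is at T₀
NF = 55.0 − 43.8 = 11.2 dB

11.2 dB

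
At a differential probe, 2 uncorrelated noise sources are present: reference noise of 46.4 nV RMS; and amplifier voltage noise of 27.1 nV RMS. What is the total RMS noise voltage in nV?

53.7 nV

Uncorrelated sources add in power (mean-square): V_tot = √(ΣV_i²)
V_tot = √[(4.64×10⁻⁸)² + (2.71×10⁻⁸)²] = 5.37×10⁻⁸ V = 53.7 nV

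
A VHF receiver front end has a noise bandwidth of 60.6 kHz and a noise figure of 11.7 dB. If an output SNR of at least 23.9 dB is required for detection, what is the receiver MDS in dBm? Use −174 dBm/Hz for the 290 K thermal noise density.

Sensitivity = −174 + 10 log₁₀(B) + NF + SNR_min
= −174 + 47.82 + 11.7 + 23.9
= −90.58 dBm → −90.6 dBm

−90.6 dBm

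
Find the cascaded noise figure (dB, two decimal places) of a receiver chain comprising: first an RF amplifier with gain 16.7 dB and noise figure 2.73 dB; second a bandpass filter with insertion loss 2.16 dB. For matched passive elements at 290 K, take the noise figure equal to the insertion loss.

2.76 dB

Convert to linear (a loss of L dB is a gain of −L dB): F_i = 10^(NF_i/10), G_i = 10^(G_i,dB/10)
  Stage 1: F_1 = 10^(2.73/10) = 1.875, G_1 = 10^(16.7/10) = 46.77
  Stage 2: F_2 = 10^(2.16/10) = 1.644, G_2 = 10^(−2.16/10) = 0.6081
Friis cascade:
  F = 1.875 + (1.644 − 1)/46.77 = 1.889
NF = 10 log₁₀(1.889) = 2.76 dB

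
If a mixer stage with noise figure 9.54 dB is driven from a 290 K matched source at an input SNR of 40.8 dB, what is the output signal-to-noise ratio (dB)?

31.26 dB

By definition F = SNR_in/SNR_out, so in dB: SNR_out = SNR_in − NF
SNR_out = 40.8 − 9.54 = 31.26 dB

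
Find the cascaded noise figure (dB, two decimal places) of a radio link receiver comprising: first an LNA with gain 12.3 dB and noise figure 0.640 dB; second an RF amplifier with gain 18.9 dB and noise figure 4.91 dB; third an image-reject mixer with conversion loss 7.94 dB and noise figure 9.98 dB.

Convert to linear (a loss of L dB is a gain of −L dB): F_i = 10^(NF_i/10), G_i = 10^(G_i,dB/10)
  Stage 1: F_1 = 10^(0.640/10) = 1.159, G_1 = 10^(12.3/10) = 16.98
  Stage 2: F_2 = 10^(4.91/10) = 3.097, G_2 = 10^(18.9/10) = 77.62
  Stage 3: F_3 = 10^(9.98/10) = 9.954, G_3 = 10^(−7.94/10) = 0.1607
Friis cascade:
  F = 1.159 + (3.097 − 1)/16.98 + (9.954 − 1)/1318 = 1.289
NF = 10 log₁₀(1.289) = 1.10 dB

1.10 dB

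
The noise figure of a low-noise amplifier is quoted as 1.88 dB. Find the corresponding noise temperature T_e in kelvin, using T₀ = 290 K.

157 K

F = 10^(1.88/10) = 1.5417
T_e = (F − 1)·T₀ = (1.5417 − 1) × 290 = 157 K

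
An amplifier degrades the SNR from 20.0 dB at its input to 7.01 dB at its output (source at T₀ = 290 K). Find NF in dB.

12.99 dB

NF (dB) = SNR_in(dB) − SNR_out(dB) when the source is at T₀
NF = 20.0 − 7.01 = 12.99 dB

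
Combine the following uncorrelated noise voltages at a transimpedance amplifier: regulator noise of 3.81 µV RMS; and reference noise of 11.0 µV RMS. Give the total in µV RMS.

Uncorrelated sources add in power (mean-square): V_tot = √(ΣV_i²)
V_tot = √[(3.81×10⁻⁶)² + (1.10×10⁻⁵)²] = 1.16×10⁻⁵ V = 11.6 µV

11.6 µV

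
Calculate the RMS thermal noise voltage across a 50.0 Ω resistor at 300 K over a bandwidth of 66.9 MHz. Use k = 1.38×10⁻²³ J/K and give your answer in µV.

V_n = √(4kTRB)
4kTRB = 4 × 1.38×10⁻²³ × 300 × 5.00×10¹ × 6.69×10⁷ = 5.54×10⁻¹¹ V²
V_n = √(5.54×10⁻¹¹) = 7.44×10⁻⁶ V = 7.44 µV

7.44 µV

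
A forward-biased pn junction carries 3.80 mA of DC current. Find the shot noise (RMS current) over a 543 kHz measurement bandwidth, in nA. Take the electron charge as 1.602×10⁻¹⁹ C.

25.7 nA

I_n = √(2qI·B)
2qI·B = 2 × 1.602×10⁻¹⁹ × 3.80×10⁻³ × 5.43×10⁵ = 6.61×10⁻¹⁶ A²
I_n = √(6.61×10⁻¹⁶) = 2.57×10⁻⁸ A = 25.7 nA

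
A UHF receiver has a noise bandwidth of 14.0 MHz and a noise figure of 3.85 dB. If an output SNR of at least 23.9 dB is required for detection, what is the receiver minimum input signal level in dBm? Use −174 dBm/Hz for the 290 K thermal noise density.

Sensitivity = −174 + 10 log₁₀(B) + NF + SNR_min
= −174 + 71.46 + 3.85 + 23.9
= −74.79 dBm → −74.8 dBm

−74.8 dBm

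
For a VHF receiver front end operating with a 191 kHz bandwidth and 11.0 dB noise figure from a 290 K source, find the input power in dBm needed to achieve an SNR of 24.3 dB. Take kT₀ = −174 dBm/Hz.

Sensitivity = −174 + 10 log₁₀(B) + NF + SNR_min
= −174 + 52.81 + 11.0 + 24.3
= −85.89 dBm → −85.9 dBm

−85.9 dBm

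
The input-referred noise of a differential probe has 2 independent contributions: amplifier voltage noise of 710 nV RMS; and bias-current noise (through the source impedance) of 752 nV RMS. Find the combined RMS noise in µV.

Uncorrelated sources add in power (mean-square): V_tot = √(ΣV_i²)
V_tot = √[(7.10×10⁻⁷)² + (7.52×10⁻⁷)²] = 1.03×10⁻⁶ V = 1.03 µV

1.03 µV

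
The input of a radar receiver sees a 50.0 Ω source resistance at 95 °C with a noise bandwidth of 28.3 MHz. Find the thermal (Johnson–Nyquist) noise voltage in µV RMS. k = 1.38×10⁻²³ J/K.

T = 95 °C + 273.15 = 368.15 K
V_n = √(4kTRB)
4kTRB = 4 × 1.38×10⁻²³ × 368.15 × 5.00×10¹ × 2.83×10⁷ = 2.88×10⁻¹¹ V²
V_n = √(2.88×10⁻¹¹) = 5.36×10⁻⁶ V = 5.36 µV

5.36 µV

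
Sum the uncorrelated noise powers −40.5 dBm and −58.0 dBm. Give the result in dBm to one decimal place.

Convert to linear, add, convert back:
P₁ = 8.91×10⁻⁸ W, P₂ = 1.58×10⁻⁹ W
P_tot = 9.07×10⁻⁸ W → 10 log₁₀(P_tot / 10⁻³) = −40.4 dBm

−40.4 dBm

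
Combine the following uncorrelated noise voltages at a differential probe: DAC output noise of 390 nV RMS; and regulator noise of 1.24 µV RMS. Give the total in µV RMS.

Uncorrelated sources add in power (mean-square): V_tot = √(ΣV_i²)
V_tot = √[(3.90×10⁻⁷)² + (1.24×10⁻⁶)²] = 1.30×10⁻⁶ V = 1.30 µV

1.30 µV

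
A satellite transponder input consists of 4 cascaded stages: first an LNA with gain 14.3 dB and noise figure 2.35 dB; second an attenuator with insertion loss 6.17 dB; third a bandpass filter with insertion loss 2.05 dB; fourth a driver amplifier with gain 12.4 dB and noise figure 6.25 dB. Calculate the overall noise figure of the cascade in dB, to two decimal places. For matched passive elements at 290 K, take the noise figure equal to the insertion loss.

4.35 dB

Convert to linear (a loss of L dB is a gain of −L dB): F_i = 10^(NF_i/10), G_i = 10^(G_i,dB/10)
  Stage 1: F_1 = 10^(2.35/10) = 1.718, G_1 = 10^(14.3/10) = 26.92
  Stage 2: F_2 = 10^(6.17/10) = 4.140, G_2 = 10^(−6.17/10) = 0.2415
  Stage 3: F_3 = 10^(2.05/10) = 1.603, G_3 = 10^(−2.05/10) = 0.6237
  Stage 4: F_4 = 10^(6.25/10) = 4.217, G_4 = 10^(12.4/10) = 17.38
Friis cascade:
  F = 1.718 + (4.140 − 1)/26.92 + (1.603 − 1)/6.501 + (4.217 − 1)/4.055 = 2.721
NF = 10 log₁₀(2.721) = 4.35 dB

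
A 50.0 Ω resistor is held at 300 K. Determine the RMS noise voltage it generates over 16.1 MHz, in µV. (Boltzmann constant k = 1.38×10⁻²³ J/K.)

3.65 µV

V_n = √(4kTRB)
4kTRB = 4 × 1.38×10⁻²³ × 300 × 5.00×10¹ × 1.61×10⁷ = 1.33×10⁻¹¹ V²
V_n = √(1.33×10⁻¹¹) = 3.65×10⁻⁶ V = 3.65 µV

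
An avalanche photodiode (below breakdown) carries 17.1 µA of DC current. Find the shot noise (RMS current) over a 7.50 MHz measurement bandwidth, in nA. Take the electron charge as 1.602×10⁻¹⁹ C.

6.41 nA

I_n = √(2qI·B)
2qI·B = 2 × 1.602×10⁻¹⁹ × 1.71×10⁻⁵ × 7.50×10⁶ = 4.11×10⁻¹⁷ A²
I_n = √(4.11×10⁻¹⁷) = 6.41×10⁻⁹ A = 6.41 nA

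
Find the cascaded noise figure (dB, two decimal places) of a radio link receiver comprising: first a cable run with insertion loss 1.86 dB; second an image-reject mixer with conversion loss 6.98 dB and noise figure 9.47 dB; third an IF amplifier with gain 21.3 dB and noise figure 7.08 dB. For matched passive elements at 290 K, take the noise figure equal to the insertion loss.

Convert to linear (a loss of L dB is a gain of −L dB): F_i = 10^(NF_i/10), G_i = 10^(G_i,dB/10)
  Stage 1: F_1 = 10^(1.86/10) = 1.535, G_1 = 10^(−1.86/10) = 0.6516
  Stage 2: F_2 = 10^(9.47/10) = 8.851, G_2 = 10^(−6.98/10) = 0.2004
  Stage 3: F_3 = 10^(7.08/10) = 5.105, G_3 = 10^(21.3/10) = 134.9
Friis cascade:
  F = 1.535 + (8.851 − 1)/0.6516 + (5.105 − 1)/0.1306 = 45.01
NF = 10 log₁₀(45.01) = 16.53 dB

16.53 dB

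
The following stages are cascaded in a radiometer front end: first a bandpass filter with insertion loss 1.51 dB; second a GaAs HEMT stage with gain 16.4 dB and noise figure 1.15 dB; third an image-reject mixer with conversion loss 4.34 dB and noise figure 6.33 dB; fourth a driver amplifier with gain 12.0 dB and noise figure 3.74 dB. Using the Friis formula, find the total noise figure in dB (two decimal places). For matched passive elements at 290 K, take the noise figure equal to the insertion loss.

3.16 dB

Convert to linear (a loss of L dB is a gain of −L dB): F_i = 10^(NF_i/10), G_i = 10^(G_i,dB/10)
  Stage 1: F_1 = 10^(1.51/10) = 1.416, G_1 = 10^(−1.51/10) = 0.7063
  Stage 2: F_2 = 10^(1.15/10) = 1.303, G_2 = 10^(16.4/10) = 43.65
  Stage 3: F_3 = 10^(6.33/10) = 4.295, G_3 = 10^(−4.34/10) = 0.3681
  Stage 4: F_4 = 10^(3.74/10) = 2.366, G_4 = 10^(12.0/10) = 15.85
Friis cascade:
  F = 1.416 + (1.303 − 1)/0.7063 + (4.295 − 1)/30.83 + (2.366 − 1)/11.35 = 2.072
NF = 10 log₁₀(2.072) = 3.16 dB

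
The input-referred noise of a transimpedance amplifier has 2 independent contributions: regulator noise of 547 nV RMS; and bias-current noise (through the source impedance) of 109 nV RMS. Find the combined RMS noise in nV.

Uncorrelated sources add in power (mean-square): V_tot = √(ΣV_i²)
V_tot = √[(5.47×10⁻⁷)² + (1.09×10⁻⁷)²] = 5.58×10⁻⁷ V = 558 nV

558 nV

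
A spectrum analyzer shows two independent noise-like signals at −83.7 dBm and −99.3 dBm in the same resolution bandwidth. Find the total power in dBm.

Convert to linear, add, convert back:
P₁ = 4.27×10⁻¹² W, P₂ = 1.17×10⁻¹³ W
P_tot = 4.38×10⁻¹² W → 10 log₁₀(P_tot / 10⁻³) = −83.6 dBm

−83.6 dBm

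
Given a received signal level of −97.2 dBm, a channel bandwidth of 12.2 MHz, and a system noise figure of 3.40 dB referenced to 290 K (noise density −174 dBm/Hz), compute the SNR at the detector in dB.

Noise floor: N = −174 + 10 log₁₀(B) + NF
10 log₁₀(1.22×10⁷) = 70.86 dB
N = −174 + 70.86 + 3.40 = −99.74 dBm
SNR = P_sig − N = −97.2 − (−99.74) = 2.54 dB → 2.5 dB

2.5 dB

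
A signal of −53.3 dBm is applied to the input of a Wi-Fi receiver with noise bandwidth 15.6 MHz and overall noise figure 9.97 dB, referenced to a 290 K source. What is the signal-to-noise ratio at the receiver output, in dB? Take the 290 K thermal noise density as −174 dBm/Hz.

38.8 dB

Noise floor: N = −174 + 10 log₁₀(B) + NF
10 log₁₀(1.56×10⁷) = 71.93 dB
N = −174 + 71.93 + 9.97 = −92.10 dBm
SNR = P_sig − N = −53.3 − (−92.10) = 38.80 dB → 38.8 dB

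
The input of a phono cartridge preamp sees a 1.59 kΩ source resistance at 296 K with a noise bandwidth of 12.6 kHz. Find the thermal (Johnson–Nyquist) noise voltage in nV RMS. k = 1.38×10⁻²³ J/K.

V_n = √(4kTRB)
4kTRB = 4 × 1.38×10⁻²³ × 296 × 1.59×10³ × 1.26×10⁴ = 3.27×10⁻¹³ V²
V_n = √(3.27×10⁻¹³) = 5.72×10⁻⁷ V = 572 nV

572 nV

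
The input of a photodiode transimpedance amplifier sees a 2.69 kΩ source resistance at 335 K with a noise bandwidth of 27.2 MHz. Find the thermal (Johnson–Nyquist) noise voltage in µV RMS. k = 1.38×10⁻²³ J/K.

V_n = √(4kTRB)
4kTRB = 4 × 1.38×10⁻²³ × 335 × 2.69×10³ × 2.72×10⁷ = 1.35×10⁻⁹ V²
V_n = √(1.35×10⁻⁹) = 3.68×10⁻⁵ V = 36.8 µV

36.8 µV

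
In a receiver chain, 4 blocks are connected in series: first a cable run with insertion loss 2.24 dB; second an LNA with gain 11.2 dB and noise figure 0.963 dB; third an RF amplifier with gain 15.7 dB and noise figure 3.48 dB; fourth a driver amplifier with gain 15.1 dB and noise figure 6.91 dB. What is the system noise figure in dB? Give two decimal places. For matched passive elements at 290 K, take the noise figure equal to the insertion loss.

Convert to linear (a loss of L dB is a gain of −L dB): F_i = 10^(NF_i/10), G_i = 10^(G_i,dB/10)
  Stage 1: F_1 = 10^(2.24/10) = 1.675, G_1 = 10^(−2.24/10) = 0.5970
  Stage 2: F_2 = 10^(0.963/10) = 1.248, G_2 = 10^(11.2/10) = 13.18
  Stage 3: F_3 = 10^(3.48/10) = 2.228, G_3 = 10^(15.7/10) = 37.15
  Stage 4: F_4 = 10^(6.91/10) = 4.909, G_4 = 10^(15.1/10) = 32.36
Friis cascade:
  F = 1.675 + (1.248 − 1)/0.5970 + (2.228 − 1)/7.870 + (4.909 − 1)/292.4 = 2.260
NF = 10 log₁₀(2.260) = 3.54 dB

3.54 dB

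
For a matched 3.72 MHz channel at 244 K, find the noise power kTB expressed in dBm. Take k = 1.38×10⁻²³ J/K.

−109.0 dBm

P_n = kTB = 1.38×10⁻²³ × 244 × 3.72×10⁶ = 1.25×10⁻¹⁴ W
In dBm: 10 log₁₀(1.25×10⁻¹⁴ / 10⁻³) = −109.0 dBm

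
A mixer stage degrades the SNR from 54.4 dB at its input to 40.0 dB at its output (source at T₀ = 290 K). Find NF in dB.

NF (dB) = SNR_in(dB) − SNR_out(dB) when the source is at T₀
NF = 54.4 − 40.0 = 14.4 dB

14.4 dB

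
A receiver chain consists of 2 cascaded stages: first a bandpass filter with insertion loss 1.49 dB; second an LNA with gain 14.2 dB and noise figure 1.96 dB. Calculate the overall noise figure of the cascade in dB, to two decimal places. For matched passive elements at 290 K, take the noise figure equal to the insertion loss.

3.45 dB

Convert to linear (a loss of L dB is a gain of −L dB): F_i = 10^(NF_i/10), G_i = 10^(G_i,dB/10)
  Stage 1: F_1 = 10^(1.49/10) = 1.409, G_1 = 10^(−1.49/10) = 0.7096
  Stage 2: F_2 = 10^(1.96/10) = 1.570, G_2 = 10^(14.2/10) = 26.30
Friis cascade:
  F = 1.409 + (1.570 − 1)/0.7096 = 2.213
NF = 10 log₁₀(2.213) = 3.45 dB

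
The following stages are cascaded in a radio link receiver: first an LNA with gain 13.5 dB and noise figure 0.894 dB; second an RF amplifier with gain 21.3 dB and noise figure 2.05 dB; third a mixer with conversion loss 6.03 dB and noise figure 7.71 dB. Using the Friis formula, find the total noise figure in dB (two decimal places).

0.99 dB

Convert to linear (a loss of L dB is a gain of −L dB): F_i = 10^(NF_i/10), G_i = 10^(G_i,dB/10)
  Stage 1: F_1 = 10^(0.894/10) = 1.229, G_1 = 10^(13.5/10) = 22.39
  Stage 2: F_2 = 10^(2.05/10) = 1.603, G_2 = 10^(21.3/10) = 134.9
  Stage 3: F_3 = 10^(7.71/10) = 5.902, G_3 = 10^(−6.03/10) = 0.2495
Friis cascade:
  F = 1.229 + (1.603 − 1)/22.39 + (5.902 − 1)/3020 = 1.257
NF = 10 log₁₀(1.257) = 0.99 dB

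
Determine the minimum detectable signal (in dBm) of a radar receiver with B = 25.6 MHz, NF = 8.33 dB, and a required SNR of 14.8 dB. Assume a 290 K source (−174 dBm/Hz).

Sensitivity = −174 + 10 log₁₀(B) + NF + SNR_min
= −174 + 74.08 + 8.33 + 14.8
= −76.79 dBm → −76.8 dBm

−76.8 dBm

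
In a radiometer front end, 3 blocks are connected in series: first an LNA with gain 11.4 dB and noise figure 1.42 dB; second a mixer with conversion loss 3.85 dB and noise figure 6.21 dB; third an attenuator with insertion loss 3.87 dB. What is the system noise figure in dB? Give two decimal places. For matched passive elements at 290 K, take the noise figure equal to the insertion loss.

Convert to linear (a loss of L dB is a gain of −L dB): F_i = 10^(NF_i/10), G_i = 10^(G_i,dB/10)
  Stage 1: F_1 = 10^(1.42/10) = 1.387, G_1 = 10^(11.4/10) = 13.80
  Stage 2: F_2 = 10^(6.21/10) = 4.178, G_2 = 10^(−3.85/10) = 0.4121
  Stage 3: F_3 = 10^(3.87/10) = 2.438, G_3 = 10^(−3.87/10) = 0.4102
Friis cascade:
  F = 1.387 + (4.178 − 1)/13.80 + (2.438 − 1)/5.689 = 1.870
NF = 10 log₁₀(1.870) = 2.72 dB

2.72 dB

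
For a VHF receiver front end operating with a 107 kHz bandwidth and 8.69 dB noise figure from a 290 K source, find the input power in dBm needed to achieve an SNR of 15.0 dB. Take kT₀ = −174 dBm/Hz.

Sensitivity = −174 + 10 log₁₀(B) + NF + SNR_min
= −174 + 50.29 + 8.69 + 15.0
= −100.02 dBm → −100.0 dBm

−100.0 dBm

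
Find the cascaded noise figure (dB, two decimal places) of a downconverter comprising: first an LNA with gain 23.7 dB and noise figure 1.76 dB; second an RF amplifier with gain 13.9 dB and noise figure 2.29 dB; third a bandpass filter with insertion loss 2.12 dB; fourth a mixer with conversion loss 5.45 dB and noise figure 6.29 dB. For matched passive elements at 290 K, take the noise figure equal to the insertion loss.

Convert to linear (a loss of L dB is a gain of −L dB): F_i = 10^(NF_i/10), G_i = 10^(G_i,dB/10)
  Stage 1: F_1 = 10^(1.76/10) = 1.500, G_1 = 10^(23.7/10) = 234.4
  Stage 2: F_2 = 10^(2.29/10) = 1.694, G_2 = 10^(13.9/10) = 24.55
  Stage 3: F_3 = 10^(2.12/10) = 1.629, G_3 = 10^(−2.12/10) = 0.6138
  Stage 4: F_4 = 10^(6.29/10) = 4.256, G_4 = 10^(−5.45/10) = 0.2851
Friis cascade:
  F = 1.500 + (1.694 − 1)/234.4 + (1.629 − 1)/5754 + (4.256 − 1)/3532 = 1.504
NF = 10 log₁₀(1.504) = 1.77 dB

1.77 dB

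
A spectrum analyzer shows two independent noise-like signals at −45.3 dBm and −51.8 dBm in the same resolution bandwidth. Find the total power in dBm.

−44.4 dBm

Convert to linear, add, convert back:
P₁ = 2.95×10⁻⁸ W, P₂ = 6.61×10⁻⁹ W
P_tot = 3.61×10⁻⁸ W → 10 log₁₀(P_tot / 10⁻³) = −44.4 dBm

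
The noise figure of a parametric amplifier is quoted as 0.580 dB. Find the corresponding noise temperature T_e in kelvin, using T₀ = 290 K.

F = 10^(0.580/10) = 1.14288
T_e = (F − 1)·T₀ = (1.14288 − 1) × 290 = 41.4 K

41.4 K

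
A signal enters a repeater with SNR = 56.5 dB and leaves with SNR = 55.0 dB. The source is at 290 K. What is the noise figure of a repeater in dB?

1.5 dB

NF (dB) = SNR_in(dB) − SNR_out(dB) when the source is at T₀
NF = 56.5 − 55.0 = 1.5 dB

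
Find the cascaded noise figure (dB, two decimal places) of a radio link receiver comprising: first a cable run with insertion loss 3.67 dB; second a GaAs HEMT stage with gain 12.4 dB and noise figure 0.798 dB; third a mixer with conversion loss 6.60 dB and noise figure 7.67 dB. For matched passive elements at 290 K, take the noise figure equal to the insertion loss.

Convert to linear (a loss of L dB is a gain of −L dB): F_i = 10^(NF_i/10), G_i = 10^(G_i,dB/10)
  Stage 1: F_1 = 10^(3.67/10) = 2.328, G_1 = 10^(−3.67/10) = 0.4295
  Stage 2: F_2 = 10^(0.798/10) = 1.202, G_2 = 10^(12.4/10) = 17.38
  Stage 3: F_3 = 10^(7.67/10) = 5.848, G_3 = 10^(−6.60/10) = 0.2188
Friis cascade:
  F = 2.328 + (1.202 − 1)/0.4295 + (5.848 − 1)/7.464 = 3.447
NF = 10 log₁₀(3.447) = 5.37 dB

5.37 dB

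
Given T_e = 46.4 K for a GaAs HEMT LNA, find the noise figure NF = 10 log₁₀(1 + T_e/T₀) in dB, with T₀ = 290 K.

F = 1 + T_e/T₀ = 1 + 46.4/290 = 1.16
NF = 10 log₁₀(1.16) = 0.645 dB

0.645 dB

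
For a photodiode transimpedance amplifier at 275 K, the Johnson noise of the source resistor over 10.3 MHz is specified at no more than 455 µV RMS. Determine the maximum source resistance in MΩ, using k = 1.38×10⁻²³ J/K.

1.32 MΩ

Johnson–Nyquist: V_n = √(4kTRB) ⇒ R = V_n² / (4kTB)
4kTB = 4 × 1.38×10⁻²³ × 275 × 1.03×10⁷ = 1.56×10⁻¹³
R = (4.55×10⁻⁴)² / 1.56×10⁻¹³ = 1.32×10⁶ Ω = 1.32 MΩ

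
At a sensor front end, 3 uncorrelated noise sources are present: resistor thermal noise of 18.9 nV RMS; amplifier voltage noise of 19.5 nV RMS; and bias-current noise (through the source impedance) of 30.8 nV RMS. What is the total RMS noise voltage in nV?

Uncorrelated sources add in power (mean-square): V_tot = √(ΣV_i²)
V_tot = √[(1.89×10⁻⁸)² + (1.95×10⁻⁸)² + (3.08×10⁻⁸)²] = 4.11×10⁻⁸ V = 41.1 nV

41.1 nV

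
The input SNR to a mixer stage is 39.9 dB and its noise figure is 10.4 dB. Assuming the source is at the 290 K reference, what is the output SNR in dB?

By definition F = SNR_in/SNR_out, so in dB: SNR_out = SNR_in − NF
SNR_out = 39.9 − 10.4 = 29.5 dB

29.5 dB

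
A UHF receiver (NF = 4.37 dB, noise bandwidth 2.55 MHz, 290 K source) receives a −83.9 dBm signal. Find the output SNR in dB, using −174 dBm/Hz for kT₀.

21.7 dB

Noise floor: N = −174 + 10 log₁₀(B) + NF
10 log₁₀(2.55×10⁶) = 64.07 dB
N = −174 + 64.07 + 4.37 = −105.56 dBm
SNR = P_sig − N = −83.9 − (−105.56) = 21.66 dB → 21.7 dB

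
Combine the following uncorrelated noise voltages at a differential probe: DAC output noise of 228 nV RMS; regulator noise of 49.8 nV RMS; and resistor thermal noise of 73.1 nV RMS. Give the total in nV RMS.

Uncorrelated sources add in power (mean-square): V_tot = √(ΣV_i²)
V_tot = √[(2.28×10⁻⁷)² + (4.98×10⁻⁸)² + (7.31×10⁻⁸)²] = 2.45×10⁻⁷ V = 245 nV

245 nV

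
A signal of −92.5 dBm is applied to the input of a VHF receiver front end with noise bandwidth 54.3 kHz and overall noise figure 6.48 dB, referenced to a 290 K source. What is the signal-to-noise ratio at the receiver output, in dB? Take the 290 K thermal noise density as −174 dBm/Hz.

27.7 dB

Noise floor: N = −174 + 10 log₁₀(B) + NF
10 log₁₀(5.43×10⁴) = 47.35 dB
N = −174 + 47.35 + 6.48 = −120.17 dBm
SNR = P_sig − N = −92.5 − (−120.17) = 27.67 dB → 27.7 dB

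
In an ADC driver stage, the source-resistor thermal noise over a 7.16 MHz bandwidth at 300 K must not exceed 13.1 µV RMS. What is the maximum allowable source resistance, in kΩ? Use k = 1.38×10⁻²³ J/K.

Johnson–Nyquist: V_n = √(4kTRB) ⇒ R = V_n² / (4kTB)
4kTB = 4 × 1.38×10⁻²³ × 300 × 7.16×10⁶ = 1.19×10⁻¹³
R = (1.31×10⁻⁵)² / 1.19×10⁻¹³ = 1.45×10³ Ω = 1.45 kΩ

1.45 kΩ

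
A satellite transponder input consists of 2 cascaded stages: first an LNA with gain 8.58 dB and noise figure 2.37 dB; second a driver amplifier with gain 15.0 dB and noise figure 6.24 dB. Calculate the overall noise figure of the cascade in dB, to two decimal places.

3.37 dB

Convert to linear (a loss of L dB is a gain of −L dB): F_i = 10^(NF_i/10), G_i = 10^(G_i,dB/10)
  Stage 1: F_1 = 10^(2.37/10) = 1.726, G_1 = 10^(8.58/10) = 7.211
  Stage 2: F_2 = 10^(6.24/10) = 4.207, G_2 = 10^(15.0/10) = 31.62
Friis cascade:
  F = 1.726 + (4.207 − 1)/7.211 = 2.171
NF = 10 log₁₀(2.171) = 3.37 dB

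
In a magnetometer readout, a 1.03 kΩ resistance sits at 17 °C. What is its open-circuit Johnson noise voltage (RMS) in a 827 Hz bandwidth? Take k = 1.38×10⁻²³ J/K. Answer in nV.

T = 17 °C + 273.15 = 290.15 K
V_n = √(4kTRB)
4kTRB = 4 × 1.38×10⁻²³ × 290.15 × 1.03×10³ × 8.27×10² = 1.36×10⁻¹⁴ V²
V_n = √(1.36×10⁻¹⁴) = 1.17×10⁻⁷ V = 117 nV

117 nV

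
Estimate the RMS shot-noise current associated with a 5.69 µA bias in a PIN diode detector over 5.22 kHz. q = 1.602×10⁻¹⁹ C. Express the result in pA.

I_n = √(2qI·B)
2qI·B = 2 × 1.602×10⁻¹⁹ × 5.69×10⁻⁶ × 5.22×10³ = 9.52×10⁻²¹ A²
I_n = √(9.52×10⁻²¹) = 9.76×10⁻¹¹ A = 97.6 pA

97.6 pA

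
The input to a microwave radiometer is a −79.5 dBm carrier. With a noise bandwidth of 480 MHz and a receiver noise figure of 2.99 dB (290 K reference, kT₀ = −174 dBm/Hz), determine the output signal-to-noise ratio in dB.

4.7 dB

Noise floor: N = −174 + 10 log₁₀(B) + NF
10 log₁₀(4.80×10⁸) = 86.81 dB
N = −174 + 86.81 + 2.99 = −84.20 dBm
SNR = P_sig − N = −79.5 − (−84.20) = 4.70 dB → 4.7 dB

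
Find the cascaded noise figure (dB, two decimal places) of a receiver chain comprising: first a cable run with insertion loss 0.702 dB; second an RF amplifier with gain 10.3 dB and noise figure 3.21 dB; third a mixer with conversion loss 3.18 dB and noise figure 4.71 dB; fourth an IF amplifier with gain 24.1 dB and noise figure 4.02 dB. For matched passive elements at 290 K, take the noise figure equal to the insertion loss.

Convert to linear (a loss of L dB is a gain of −L dB): F_i = 10^(NF_i/10), G_i = 10^(G_i,dB/10)
  Stage 1: F_1 = 10^(0.702/10) = 1.175, G_1 = 10^(−0.702/10) = 0.8507
  Stage 2: F_2 = 10^(3.21/10) = 2.094, G_2 = 10^(10.3/10) = 10.72
  Stage 3: F_3 = 10^(4.71/10) = 2.958, G_3 = 10^(−3.18/10) = 0.4808
  Stage 4: F_4 = 10^(4.02/10) = 2.523, G_4 = 10^(24.1/10) = 257.0
Friis cascade:
  F = 1.175 + (2.094 − 1)/0.8507 + (2.958 − 1)/9.116 + (2.523 − 1)/4.383 = 3.024
NF = 10 log₁₀(3.024) = 4.81 dB

4.81 dB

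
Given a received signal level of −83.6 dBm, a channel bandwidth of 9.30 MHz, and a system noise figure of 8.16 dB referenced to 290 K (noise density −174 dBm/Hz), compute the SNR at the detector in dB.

Noise floor: N = −174 + 10 log₁₀(B) + NF
10 log₁₀(9.30×10⁶) = 69.68 dB
N = −174 + 69.68 + 8.16 = −96.16 dBm
SNR = P_sig − N = −83.6 − (−96.16) = 12.56 dB → 12.6 dB

12.6 dB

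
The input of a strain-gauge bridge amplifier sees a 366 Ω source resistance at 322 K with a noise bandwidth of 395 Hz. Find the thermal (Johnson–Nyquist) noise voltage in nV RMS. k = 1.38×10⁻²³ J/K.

50.7 nV

V_n = √(4kTRB)
4kTRB = 4 × 1.38×10⁻²³ × 322 × 3.66×10² × 3.95×10² = 2.57×10⁻¹⁵ V²
V_n = √(2.57×10⁻¹⁵) = 5.07×10⁻⁸ V = 50.7 nV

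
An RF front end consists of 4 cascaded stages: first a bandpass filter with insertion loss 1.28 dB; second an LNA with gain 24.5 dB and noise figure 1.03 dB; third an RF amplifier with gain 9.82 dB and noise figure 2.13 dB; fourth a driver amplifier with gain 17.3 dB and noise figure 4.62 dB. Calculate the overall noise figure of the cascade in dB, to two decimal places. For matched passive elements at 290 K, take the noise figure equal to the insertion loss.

Convert to linear (a loss of L dB is a gain of −L dB): F_i = 10^(NF_i/10), G_i = 10^(G_i,dB/10)
  Stage 1: F_1 = 10^(1.28/10) = 1.343, G_1 = 10^(−1.28/10) = 0.7447
  Stage 2: F_2 = 10^(1.03/10) = 1.268, G_2 = 10^(24.5/10) = 281.8
  Stage 3: F_3 = 10^(2.13/10) = 1.633, G_3 = 10^(9.82/10) = 9.594
  Stage 4: F_4 = 10^(4.62/10) = 2.897, G_4 = 10^(17.3/10) = 53.70
Friis cascade:
  F = 1.343 + (1.268 − 1)/0.7447 + (1.633 − 1)/209.9 + (2.897 − 1)/2014 = 1.706
NF = 10 log₁₀(1.706) = 2.32 dB

2.32 dB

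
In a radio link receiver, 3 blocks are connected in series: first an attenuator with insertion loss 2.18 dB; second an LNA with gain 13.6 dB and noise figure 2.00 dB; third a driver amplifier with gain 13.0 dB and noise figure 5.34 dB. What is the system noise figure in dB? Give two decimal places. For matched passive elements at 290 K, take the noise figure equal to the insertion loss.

Convert to linear (a loss of L dB is a gain of −L dB): F_i = 10^(NF_i/10), G_i = 10^(G_i,dB/10)
  Stage 1: F_1 = 10^(2.18/10) = 1.652, G_1 = 10^(−2.18/10) = 0.6053
  Stage 2: F_2 = 10^(2.00/10) = 1.585, G_2 = 10^(13.6/10) = 22.91
  Stage 3: F_3 = 10^(5.34/10) = 3.420, G_3 = 10^(13.0/10) = 19.95
Friis cascade:
  F = 1.652 + (1.585 − 1)/0.6053 + (3.420 − 1)/13.87 = 2.793
NF = 10 log₁₀(2.793) = 4.46 dB

4.46 dB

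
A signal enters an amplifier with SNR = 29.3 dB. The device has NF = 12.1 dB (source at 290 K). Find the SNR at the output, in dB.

17.2 dB

By definition F = SNR_in/SNR_out, so in dB: SNR_out = SNR_in − NF
SNR_out = 29.3 − 12.1 = 17.2 dB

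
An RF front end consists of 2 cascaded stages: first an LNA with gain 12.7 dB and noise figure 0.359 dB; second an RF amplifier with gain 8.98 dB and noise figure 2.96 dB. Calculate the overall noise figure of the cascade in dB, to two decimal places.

0.56 dB

Convert to linear (a loss of L dB is a gain of −L dB): F_i = 10^(NF_i/10), G_i = 10^(G_i,dB/10)
  Stage 1: F_1 = 10^(0.359/10) = 1.086, G_1 = 10^(12.7/10) = 18.62
  Stage 2: F_2 = 10^(2.96/10) = 1.977, G_2 = 10^(8.98/10) = 7.907
Friis cascade:
  F = 1.086 + (1.977 − 1)/18.62 = 1.139
NF = 10 log₁₀(1.139) = 0.56 dB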